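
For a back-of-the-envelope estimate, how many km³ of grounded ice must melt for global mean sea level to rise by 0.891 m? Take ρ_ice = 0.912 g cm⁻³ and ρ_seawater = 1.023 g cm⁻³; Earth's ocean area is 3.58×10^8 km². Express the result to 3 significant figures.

Required water volume = Δh × A = 0.891 m × 3.58×10^14 m² = 3.190×10^14 m³ = 3.190×10^5 km³.
Ice volume = water volume × ρ_w/ρ_ice = 3.190×10^5 × 1023/912 = 3.58×10^5 km³.

≈ 3.58×10^5 km³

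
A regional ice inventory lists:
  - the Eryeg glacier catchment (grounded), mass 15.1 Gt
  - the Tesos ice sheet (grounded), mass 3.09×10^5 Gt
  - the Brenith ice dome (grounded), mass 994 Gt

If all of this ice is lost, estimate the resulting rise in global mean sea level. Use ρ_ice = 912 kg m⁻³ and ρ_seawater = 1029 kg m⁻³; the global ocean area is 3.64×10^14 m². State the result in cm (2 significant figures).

≈ 83 cm

Eryeg: 15.1 Gt = 1.510×10^13 kg; dividing by ρ_w = 1029 kg m⁻³ gives 1.467×10^10 m³ of water.
Tesos: 3.09×10^5 Gt = 3.090×10^17 kg; dividing by ρ_w = 1029 kg m⁻³ gives 3.003×10^14 m³ of water.
Brenith: 994 Gt = 9.940×10^14 kg; dividing by ρ_w = 1029 kg m⁻³ gives 9.660×10^11 m³ of water.
Total added water ≈ 3.013×10^14 m³ over 3.64×10^14 m² → Δh = 0.828 m = 83 cm.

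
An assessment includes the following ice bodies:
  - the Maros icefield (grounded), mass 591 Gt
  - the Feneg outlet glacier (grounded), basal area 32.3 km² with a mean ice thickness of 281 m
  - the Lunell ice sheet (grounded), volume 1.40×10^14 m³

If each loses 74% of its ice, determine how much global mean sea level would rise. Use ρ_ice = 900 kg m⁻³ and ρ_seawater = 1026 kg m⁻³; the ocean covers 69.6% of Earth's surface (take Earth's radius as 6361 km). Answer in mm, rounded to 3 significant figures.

Maros: 0.74 × 591 Gt = 4.373×10^14 kg; dividing by ρ_w = 1026 kg m⁻³ gives 4.263×10^11 m³ of water.
Feneg: ice volume = 32.3 km² × 281 m = 9.076 km³; 0.74 × 9.076 × (900/1026) = 5.892 km³ of water.
Lunell: 0.74 × 1.40×10^14 m³ × (900/1026) = 9.088×10^13 m³ of water.
Total added water ≈ 9.131×10^13 m³ over 3.54×10^14 m² → Δh = 0.258 m = 258 mm.

≈ 258 mm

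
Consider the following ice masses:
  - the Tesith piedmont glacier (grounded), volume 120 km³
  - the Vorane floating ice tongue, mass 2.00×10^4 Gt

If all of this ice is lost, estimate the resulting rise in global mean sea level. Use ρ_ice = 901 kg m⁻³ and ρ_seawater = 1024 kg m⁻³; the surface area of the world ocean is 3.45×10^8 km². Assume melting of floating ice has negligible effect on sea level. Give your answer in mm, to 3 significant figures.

Tesith: 120 km³ × (901/1024) = 105.6 km³ of water.
The Vorane floating ice tongue is floating and already displaces its own weight of water, so its melt adds essentially nothing to sea level.
Total added water ≈ 1.056×10^11 m³ over 3.45×10^14 m² → Δh = 3.06×10^-4 m = 0.306 mm.

≈ 0.306 mm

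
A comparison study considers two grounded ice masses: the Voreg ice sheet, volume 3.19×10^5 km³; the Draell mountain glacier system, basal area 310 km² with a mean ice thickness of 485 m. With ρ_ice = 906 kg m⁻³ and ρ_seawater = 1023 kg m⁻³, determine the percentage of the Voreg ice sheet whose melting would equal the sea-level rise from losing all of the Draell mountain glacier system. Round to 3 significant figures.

≈ 0.0471 %

Equal sea-level rise means equal mass of meltwater, i.e. equal mass of ice lost.
Ice mass of Draell: 1.362×10^14 kg; ice mass of Voreg: 2.890×10^17 kg.
Fraction required = 1.362×10^14 / 2.890×10^17 = 4.71×10^-4 → 0.0471 %.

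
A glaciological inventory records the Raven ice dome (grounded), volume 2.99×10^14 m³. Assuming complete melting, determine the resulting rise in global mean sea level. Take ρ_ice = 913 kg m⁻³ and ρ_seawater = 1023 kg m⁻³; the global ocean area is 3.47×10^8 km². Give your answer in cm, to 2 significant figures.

≈ 77 cm

Raven: 2.99×10^14 m³ × (913/1023) = 2.668×10^14 m³ of water.
Spread over 3.47×10^14 m² of ocean, Δh = 2.668×10^14 / 3.47×10^14 = 0.769 m = 77 cm.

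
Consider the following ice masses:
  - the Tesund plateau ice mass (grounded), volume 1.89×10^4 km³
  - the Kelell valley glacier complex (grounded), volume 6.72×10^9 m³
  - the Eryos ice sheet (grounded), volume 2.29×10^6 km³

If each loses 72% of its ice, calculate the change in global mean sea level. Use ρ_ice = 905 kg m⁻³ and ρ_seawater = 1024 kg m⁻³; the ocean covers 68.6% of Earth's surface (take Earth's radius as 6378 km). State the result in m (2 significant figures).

≈ 4.2 m

Tesund: 0.72 × 1.89×10^4 km³ × (905/1024) = 1.203×10^4 km³ of water.
Kelell: 0.72 × 6.72×10^9 m³ × (905/1024) = 4.276×10^9 m³ of water.
Eryos: 0.72 × 2.29×10^6 km³ × (905/1024) = 1.457×10^6 km³ of water.
Total added water ≈ 1.469×10^15 m³ over 3.51×10^14 m² → Δh = 4.19 m.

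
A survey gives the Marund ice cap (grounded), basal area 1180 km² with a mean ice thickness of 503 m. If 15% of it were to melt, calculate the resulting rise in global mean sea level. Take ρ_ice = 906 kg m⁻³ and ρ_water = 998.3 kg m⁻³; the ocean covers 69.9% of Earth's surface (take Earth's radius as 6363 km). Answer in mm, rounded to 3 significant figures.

Marund: ice volume = 1180 km² × 503 m = 593.5 km³; 0.15 × 593.5 × (906/998.3) = 80.80 km³ of water.
Spread over 3.56×10^14 m² of ocean, Δh = 8.080×10^10 / 3.56×10^14 = 2.27×10^-4 m = 0.227 mm.

≈ 0.227 mm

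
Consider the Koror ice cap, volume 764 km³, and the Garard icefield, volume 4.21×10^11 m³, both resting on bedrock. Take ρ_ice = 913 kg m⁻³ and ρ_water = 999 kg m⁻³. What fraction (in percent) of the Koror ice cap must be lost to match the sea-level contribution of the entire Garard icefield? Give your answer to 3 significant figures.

≈ 55.1 %

Equal sea-level rise means equal mass of meltwater, i.e. equal mass of ice lost.
Ice mass of Garard: 3.844×10^14 kg; ice mass of Koror: 6.975×10^14 kg.
Fraction required = 3.844×10^14 / 6.975×10^14 = 0.551 → 55.1 %.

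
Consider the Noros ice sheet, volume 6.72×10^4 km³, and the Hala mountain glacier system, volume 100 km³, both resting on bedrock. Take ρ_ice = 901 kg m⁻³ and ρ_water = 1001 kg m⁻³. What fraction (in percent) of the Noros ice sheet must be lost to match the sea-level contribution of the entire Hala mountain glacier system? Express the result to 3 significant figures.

≈ 0.149 %

Equal sea-level rise means equal mass of meltwater, i.e. equal mass of ice lost.
Ice mass of Hala: 9.010×10^13 kg; ice mass of Noros: 6.055×10^16 kg.
Fraction required = 9.010×10^13 / 6.055×10^16 = 1.49×10^-3 → 0.149 %.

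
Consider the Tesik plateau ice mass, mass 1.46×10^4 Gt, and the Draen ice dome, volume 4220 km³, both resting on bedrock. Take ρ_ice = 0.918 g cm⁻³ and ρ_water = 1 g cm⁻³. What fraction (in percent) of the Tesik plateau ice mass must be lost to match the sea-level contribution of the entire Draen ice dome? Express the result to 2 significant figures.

≈ 27 %

Equal sea-level rise means equal mass of meltwater, i.e. equal mass of ice lost.
Ice mass of Draen: 3.874×10^15 kg; ice mass of Tesik: 1.460×10^16 kg.
Fraction required = 3.874×10^15 / 1.460×10^16 = 0.265 → 27 %.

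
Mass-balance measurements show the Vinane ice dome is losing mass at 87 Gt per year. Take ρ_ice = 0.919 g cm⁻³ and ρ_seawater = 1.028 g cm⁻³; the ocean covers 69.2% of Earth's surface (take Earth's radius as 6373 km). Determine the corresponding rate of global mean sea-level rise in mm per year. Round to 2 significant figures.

ρ_w = 1.028 g cm⁻³ = 1028 kg m⁻³. Annual water volume added = 87 Gt / ρ_w = 8.700×10^13 kg / 1028 kg m⁻³ = 8.463×10^10 m³.
Δh per year = 8.463×10^10 / 3.53×10^14 = 2.40×10^-4 m = 0.24 mm.

≈ 0.24 mm/yr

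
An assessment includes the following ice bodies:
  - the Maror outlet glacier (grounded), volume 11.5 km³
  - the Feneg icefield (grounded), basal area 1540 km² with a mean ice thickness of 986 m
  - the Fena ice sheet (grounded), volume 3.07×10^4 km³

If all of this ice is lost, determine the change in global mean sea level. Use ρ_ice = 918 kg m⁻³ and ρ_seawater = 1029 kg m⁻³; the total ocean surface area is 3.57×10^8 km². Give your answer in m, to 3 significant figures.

≈ 0.0805 m

Maror: 11.5 km³ × (918/1029) = 10.26 km³ of water.
Feneg: ice volume = 1540 km² × 986 m = 1518 km³; 1518 × (918/1029) = 1355 km³ of water.
Fena: 3.07×10^4 km³ × (918/1029) = 2.739×10^4 km³ of water.
Total added water ≈ 2.875×10^13 m³ over 3.57×10^14 m² → Δh = 0.0805 m.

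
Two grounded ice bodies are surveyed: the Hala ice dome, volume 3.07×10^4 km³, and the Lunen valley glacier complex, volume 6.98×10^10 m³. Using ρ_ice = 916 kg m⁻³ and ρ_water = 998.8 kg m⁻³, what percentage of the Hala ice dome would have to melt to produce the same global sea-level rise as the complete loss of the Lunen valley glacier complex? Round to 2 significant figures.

≈ 0.23 %

Equal sea-level rise means equal mass of meltwater, i.e. equal mass of ice lost.
Ice mass of Lunen: 6.394×10^13 kg; ice mass of Hala: 2.812×10^16 kg.
Fraction required = 6.394×10^13 / 2.812×10^16 = 2.27×10^-3 → 0.23 %.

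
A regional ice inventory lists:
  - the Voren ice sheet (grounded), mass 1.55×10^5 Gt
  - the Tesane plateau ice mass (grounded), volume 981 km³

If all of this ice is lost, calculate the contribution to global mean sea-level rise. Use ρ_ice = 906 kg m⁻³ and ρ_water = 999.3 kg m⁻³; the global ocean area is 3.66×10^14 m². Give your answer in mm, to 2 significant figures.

≈ 430 mm

Voren: 1.55×10^5 Gt = 1.550×10^17 kg; dividing by ρ_w = 999.3 kg m⁻³ gives 1.551×10^14 m³ of water.
Tesane: 981 km³ × (906/999.3) = 889.4 km³ of water.
Total added water ≈ 1.560×10^14 m³ over 3.66×10^14 m² → Δh = 0.426 m = 430 mm.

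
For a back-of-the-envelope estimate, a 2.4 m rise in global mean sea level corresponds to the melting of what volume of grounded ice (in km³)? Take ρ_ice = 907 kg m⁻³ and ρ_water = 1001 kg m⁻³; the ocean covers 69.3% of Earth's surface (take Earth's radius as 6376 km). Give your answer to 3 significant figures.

≈ 9.38×10^5 km³

Required water volume = Δh × A = 2.4 m × 3.54×10^14 m² = 8.497×10^14 m³ = 8.497×10^5 km³.
Ice volume = water volume × ρ_w/ρ_ice = 8.497×10^5 × 1001/907 = 9.38×10^5 km³.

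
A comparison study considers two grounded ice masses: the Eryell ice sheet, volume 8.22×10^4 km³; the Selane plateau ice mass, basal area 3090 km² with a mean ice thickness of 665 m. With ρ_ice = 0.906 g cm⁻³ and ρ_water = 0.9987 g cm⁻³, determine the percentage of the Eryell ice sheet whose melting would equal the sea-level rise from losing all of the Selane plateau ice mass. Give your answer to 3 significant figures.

≈ 2.50 %

Equal sea-level rise means equal mass of meltwater, i.e. equal mass of ice lost.
Ice mass of Selane: 1.862×10^15 kg; ice mass of Eryell: 7.447×10^16 kg.
Fraction required = 1.862×10^15 / 7.447×10^16 = 0.0250 → 2.50 %.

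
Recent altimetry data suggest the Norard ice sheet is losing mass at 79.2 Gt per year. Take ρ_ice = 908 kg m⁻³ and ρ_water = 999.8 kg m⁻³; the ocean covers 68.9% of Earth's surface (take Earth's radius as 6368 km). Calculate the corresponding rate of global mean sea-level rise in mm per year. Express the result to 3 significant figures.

ρ_w = 999.8 kg m⁻³. Annual water volume added = 79.2 Gt / ρ_w = 7.920×10^13 kg / 999.8 kg m⁻³ = 7.922×10^10 m³.
Δh per year = 7.922×10^10 / 3.51×10^14 = 2.26×10^-4 m = 0.226 mm.

≈ 0.226 mm/yr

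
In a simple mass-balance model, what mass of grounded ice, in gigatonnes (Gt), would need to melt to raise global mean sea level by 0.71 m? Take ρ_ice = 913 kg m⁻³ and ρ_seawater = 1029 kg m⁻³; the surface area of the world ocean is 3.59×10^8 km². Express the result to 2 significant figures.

Required water volume = Δh × A = 0.71 m × 3.59×10^14 m² = 2.549×10^14 m³.
ρ_w = 1029 kg m⁻³, so the mass of water = 2.549×10^14 m³ × 1029 kg m⁻³ = 2.623×10^17 kg = 2.6×10^5 Gt (and the same mass of ice, by conservation).

≈ 2.6×10^5 Gt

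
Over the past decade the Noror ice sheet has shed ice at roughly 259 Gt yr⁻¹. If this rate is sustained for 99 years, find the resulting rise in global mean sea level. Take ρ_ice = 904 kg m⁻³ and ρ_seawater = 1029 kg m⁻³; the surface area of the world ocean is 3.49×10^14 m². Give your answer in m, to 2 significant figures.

≈ 0.071 m

Total mass lost = 259 Gt/yr × 99 yr = 2.564×10^4 Gt = 2.564×10^16 kg.
ρ_w = 1029 kg m⁻³, so water volume = 2.564×10^16 / 1029 = 2.492×10^13 m³.
Δh = 2.492×10^13 / 3.49×10^14 = 0.0714 m.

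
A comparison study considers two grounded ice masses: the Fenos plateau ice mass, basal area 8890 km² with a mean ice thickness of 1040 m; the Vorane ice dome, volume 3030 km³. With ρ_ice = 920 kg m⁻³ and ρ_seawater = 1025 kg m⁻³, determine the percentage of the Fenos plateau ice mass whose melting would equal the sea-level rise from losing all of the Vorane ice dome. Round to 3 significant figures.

≈ 32.8 %

Equal sea-level rise means equal mass of meltwater, i.e. equal mass of ice lost.
Ice mass of Vorane: 2.788×10^15 kg; ice mass of Fenos: 8.506×10^15 kg.
Fraction required = 2.788×10^15 / 8.506×10^15 = 0.328 → 32.8 %.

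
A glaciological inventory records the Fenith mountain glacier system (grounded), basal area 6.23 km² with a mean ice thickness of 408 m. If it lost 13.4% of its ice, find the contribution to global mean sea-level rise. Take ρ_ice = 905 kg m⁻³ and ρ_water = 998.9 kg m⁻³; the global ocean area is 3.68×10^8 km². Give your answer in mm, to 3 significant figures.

≈ 8.39×10^-4 mm

Fenith: ice volume = 6.23 km² × 408 m = 2.542 km³; 0.134 × 2.542 × (905/998.9) = 0.3086 km³ of water.
Spread over 3.68×10^14 m² of ocean, Δh = 3.086×10^8 / 3.68×10^14 = 8.39×10^-7 m = 8.39×10^-4 mm.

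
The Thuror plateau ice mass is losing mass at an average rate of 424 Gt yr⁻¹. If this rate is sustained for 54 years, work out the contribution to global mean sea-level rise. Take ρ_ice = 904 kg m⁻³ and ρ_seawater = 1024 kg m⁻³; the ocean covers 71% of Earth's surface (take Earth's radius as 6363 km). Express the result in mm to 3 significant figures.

Total mass lost = 424 Gt/yr × 54 yr = 2.290×10^4 Gt = 2.290×10^16 kg.
ρ_w = 1024 kg m⁻³, so water volume = 2.290×10^16 / 1024 = 2.236×10^13 m³.
Δh = 2.236×10^13 / 3.61×10^14 = 0.0619 m = 61.9 mm.

≈ 61.9 mm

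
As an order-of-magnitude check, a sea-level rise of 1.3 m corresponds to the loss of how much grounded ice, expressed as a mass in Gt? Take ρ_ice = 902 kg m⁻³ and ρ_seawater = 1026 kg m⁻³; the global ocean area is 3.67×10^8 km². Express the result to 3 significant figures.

≈ 4.90×10^5 Gt

Required water volume = Δh × A = 1.3 m × 3.67×10^14 m² = 4.771×10^14 m³.
ρ_w = 1026 kg m⁻³, so the mass of water = 4.771×10^14 m³ × 1026 kg m⁻³ = 4.895×10^17 kg = 4.90×10^5 Gt (and the same mass of ice, by conservation).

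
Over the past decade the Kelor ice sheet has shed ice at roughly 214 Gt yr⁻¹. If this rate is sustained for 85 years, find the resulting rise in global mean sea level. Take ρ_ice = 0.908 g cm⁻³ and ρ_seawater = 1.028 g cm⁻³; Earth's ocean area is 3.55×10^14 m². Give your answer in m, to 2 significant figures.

Total mass lost = 214 Gt/yr × 85 yr = 1.819×10^4 Gt = 1.819×10^16 kg.
ρ_w = 1.028 g cm⁻³ = 1028 kg m⁻³, so water volume = 1.819×10^16 / 1028 = 1.769×10^13 m³.
Δh = 1.769×10^13 / 3.55×10^14 = 0.0498 m.

≈ 0.050 m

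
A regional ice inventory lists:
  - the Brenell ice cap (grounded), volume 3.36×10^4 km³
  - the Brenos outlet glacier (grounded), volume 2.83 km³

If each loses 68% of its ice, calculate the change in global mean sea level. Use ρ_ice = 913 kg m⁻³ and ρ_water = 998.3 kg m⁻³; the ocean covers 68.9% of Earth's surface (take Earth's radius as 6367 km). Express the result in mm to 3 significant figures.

Brenell: 0.68 × 3.36×10^4 km³ × (913/998.3) = 2.090×10^4 km³ of water.
Brenos: 0.68 × 2.83 km³ × (913/998.3) = 1.760 km³ of water.
Total added water ≈ 2.090×10^13 m³ over 3.51×10^14 m² → Δh = 0.0595 m = 59.5 mm.

≈ 59.5 mm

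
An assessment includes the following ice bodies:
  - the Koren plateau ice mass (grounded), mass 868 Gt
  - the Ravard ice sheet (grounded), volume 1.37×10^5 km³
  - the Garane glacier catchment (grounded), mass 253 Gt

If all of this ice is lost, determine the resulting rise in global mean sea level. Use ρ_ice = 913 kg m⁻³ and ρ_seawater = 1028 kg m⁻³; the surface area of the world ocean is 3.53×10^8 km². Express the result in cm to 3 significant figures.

≈ 34.8 cm

Koren: 868 Gt = 8.680×10^14 kg; dividing by ρ_w = 1028 kg m⁻³ gives 8.444×10^11 m³ of water.
Ravard: 1.37×10^5 km³ × (913/1028) = 1.217×10^5 km³ of water.
Garane: 253 Gt = 2.530×10^14 kg; dividing by ρ_w = 1028 kg m⁻³ gives 2.461×10^11 m³ of water.
Total added water ≈ 1.228×10^14 m³ over 3.53×10^14 m² → Δh = 0.348 m = 34.8 cm.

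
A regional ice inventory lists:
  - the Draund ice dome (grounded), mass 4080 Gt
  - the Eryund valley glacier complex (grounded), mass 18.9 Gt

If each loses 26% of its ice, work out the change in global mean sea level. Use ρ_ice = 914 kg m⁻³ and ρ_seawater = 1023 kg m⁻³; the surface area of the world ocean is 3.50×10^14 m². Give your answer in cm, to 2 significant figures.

≈ 0.30 cm

Draund: 0.26 × 4080 Gt = 1.061×10^15 kg; dividing by ρ_w = 1023 kg m⁻³ gives 1.037×10^12 m³ of water.
Eryund: 0.26 × 18.9 Gt = 4.914×10^12 kg; dividing by ρ_w = 1023 kg m⁻³ gives 4.804×10^9 m³ of water.
Total added water ≈ 1.042×10^12 m³ over 3.50×10^14 m² → Δh = 2.98×10^-3 m = 0.30 cm.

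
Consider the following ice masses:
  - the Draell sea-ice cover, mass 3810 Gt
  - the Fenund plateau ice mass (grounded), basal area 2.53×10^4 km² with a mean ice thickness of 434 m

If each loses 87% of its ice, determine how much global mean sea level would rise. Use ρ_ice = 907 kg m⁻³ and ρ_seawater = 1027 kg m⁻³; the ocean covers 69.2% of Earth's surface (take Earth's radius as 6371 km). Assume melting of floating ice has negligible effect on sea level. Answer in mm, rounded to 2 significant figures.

The Draell sea-ice cover is floating and already displaces its own weight of water, so its melt adds essentially nothing to sea level.
Fenund: ice volume = 2.53×10^4 km² × 434 m = 1.098×10^4 km³; 0.87 × 1.098×10^4 × (907/1027) = 8437 km³ of water.
Total added water ≈ 8.437×10^12 m³ over 3.53×10^14 m² → Δh = 0.0239 m = 24 mm.

≈ 24 mm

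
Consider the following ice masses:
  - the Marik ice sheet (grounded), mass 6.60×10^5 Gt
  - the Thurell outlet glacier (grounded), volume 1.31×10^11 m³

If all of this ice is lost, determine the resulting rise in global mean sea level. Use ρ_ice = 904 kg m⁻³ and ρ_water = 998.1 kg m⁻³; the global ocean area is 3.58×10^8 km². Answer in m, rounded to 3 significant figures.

≈ 1.85 m

Marik: 6.60×10^5 Gt = 6.600×10^17 kg; dividing by ρ_w = 998.1 kg m⁻³ gives 6.613×10^14 m³ of water.
Thurell: 1.31×10^11 m³ × (904/998.1) = 1.186×10^11 m³ of water.
Total added water ≈ 6.614×10^14 m³ over 3.58×10^14 m² → Δh = 1.85 m.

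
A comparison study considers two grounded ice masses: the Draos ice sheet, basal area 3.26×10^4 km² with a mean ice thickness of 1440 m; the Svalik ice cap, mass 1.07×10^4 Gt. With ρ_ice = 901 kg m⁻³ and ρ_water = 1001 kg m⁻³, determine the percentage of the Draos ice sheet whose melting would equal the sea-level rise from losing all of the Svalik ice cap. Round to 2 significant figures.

≈ 25 %

Equal sea-level rise means equal mass of meltwater, i.e. equal mass of ice lost.
Ice mass of Svalik: 1.070×10^16 kg; ice mass of Draos: 4.230×10^16 kg.
Fraction required = 1.070×10^16 / 4.230×10^16 = 0.253 → 25 %.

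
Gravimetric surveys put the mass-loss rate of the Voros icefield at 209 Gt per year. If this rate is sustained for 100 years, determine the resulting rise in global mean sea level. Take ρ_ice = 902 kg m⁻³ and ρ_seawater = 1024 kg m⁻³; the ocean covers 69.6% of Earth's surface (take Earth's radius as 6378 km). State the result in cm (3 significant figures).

Total mass lost = 209 Gt/yr × 100 yr = 2.090×10^4 Gt = 2.090×10^16 kg.
ρ_w = 1024 kg m⁻³, so water volume = 2.090×10^16 / 1024 = 2.041×10^13 m³.
Δh = 2.041×10^13 / 3.56×10^14 = 0.0574 m = 5.74 cm.

≈ 5.74 cm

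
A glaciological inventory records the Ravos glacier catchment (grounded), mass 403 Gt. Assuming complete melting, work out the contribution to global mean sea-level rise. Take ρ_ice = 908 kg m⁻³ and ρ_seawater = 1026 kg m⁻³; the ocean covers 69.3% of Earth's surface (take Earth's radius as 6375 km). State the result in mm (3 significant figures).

Ravos: 403 Gt = 4.030×10^14 kg; dividing by ρ_w = 1026 kg m⁻³ gives 3.928×10^11 m³ of water.
Spread over 3.54×10^14 m² of ocean, Δh = 3.928×10^11 / 3.54×10^14 = 1.11×10^-3 m = 1.11 mm.

≈ 1.11 mm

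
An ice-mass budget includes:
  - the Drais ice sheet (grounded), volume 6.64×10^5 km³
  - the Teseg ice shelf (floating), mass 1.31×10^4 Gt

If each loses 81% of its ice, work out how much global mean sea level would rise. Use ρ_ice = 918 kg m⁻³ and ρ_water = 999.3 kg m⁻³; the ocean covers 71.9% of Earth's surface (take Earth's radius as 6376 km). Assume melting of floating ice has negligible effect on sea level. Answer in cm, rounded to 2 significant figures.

Drais: 0.81 × 6.64×10^5 km³ × (918/999.3) = 4.941×10^5 km³ of water.
The Teseg ice shelf is floating and already displaces its own weight of water, so its melt adds essentially nothing to sea level.
Total added water ≈ 4.941×10^14 m³ over 3.67×10^14 m² → Δh = 1.35 m = 130 cm.

≈ 130 cm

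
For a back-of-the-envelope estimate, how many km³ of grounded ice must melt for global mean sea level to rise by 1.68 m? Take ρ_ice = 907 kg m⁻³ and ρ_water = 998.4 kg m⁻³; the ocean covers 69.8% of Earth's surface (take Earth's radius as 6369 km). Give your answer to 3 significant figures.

≈ 6.58×10^5 km³

Required water volume = Δh × A = 1.68 m × 3.56×10^14 m² = 5.977×10^14 m³ = 5.977×10^5 km³.
Ice volume = water volume × ρ_w/ρ_ice = 5.977×10^5 × 998.4/907 = 6.58×10^5 km³.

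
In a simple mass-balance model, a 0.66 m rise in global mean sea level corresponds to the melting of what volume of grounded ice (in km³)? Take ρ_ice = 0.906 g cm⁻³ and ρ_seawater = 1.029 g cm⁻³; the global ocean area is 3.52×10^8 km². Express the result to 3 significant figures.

≈ 2.64×10^5 km³

Required water volume = Δh × A = 0.66 m × 3.52×10^14 m² = 2.323×10^14 m³ = 2.323×10^5 km³.
Ice volume = water volume × ρ_w/ρ_ice = 2.323×10^5 × 1029/906 = 2.64×10^5 km³.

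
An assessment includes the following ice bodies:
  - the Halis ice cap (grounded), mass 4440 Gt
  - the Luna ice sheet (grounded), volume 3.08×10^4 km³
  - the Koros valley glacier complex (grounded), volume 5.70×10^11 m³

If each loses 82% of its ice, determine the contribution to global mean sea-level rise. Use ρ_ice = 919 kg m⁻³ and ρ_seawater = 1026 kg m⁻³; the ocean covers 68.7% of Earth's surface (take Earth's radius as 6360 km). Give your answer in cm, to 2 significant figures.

≈ 7.6 cm

Halis: 0.82 × 4440 Gt = 3.641×10^15 kg; dividing by ρ_w = 1026 kg m⁻³ gives 3.549×10^12 m³ of water.
Luna: 0.82 × 3.08×10^4 km³ × (919/1026) = 2.262×10^4 km³ of water.
Koros: 0.82 × 5.70×10^11 m³ × (919/1026) = 4.187×10^11 m³ of water.
Total added water ≈ 2.659×10^13 m³ over 3.49×10^14 m² → Δh = 0.0761 m = 7.6 cm.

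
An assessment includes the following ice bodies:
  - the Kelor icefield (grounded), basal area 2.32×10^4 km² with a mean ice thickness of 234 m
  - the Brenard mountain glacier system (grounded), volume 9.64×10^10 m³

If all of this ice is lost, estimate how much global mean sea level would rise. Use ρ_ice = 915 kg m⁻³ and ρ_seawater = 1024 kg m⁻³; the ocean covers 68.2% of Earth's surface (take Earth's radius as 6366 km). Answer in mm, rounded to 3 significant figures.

≈ 14.2 mm

Kelor: ice volume = 2.32×10^4 km² × 234 m = 5429 km³; 5429 × (915/1024) = 4851 km³ of water.
Brenard: 9.64×10^10 m³ × (915/1024) = 8.614×10^10 m³ of water.
Total added water ≈ 4.937×10^12 m³ over 3.47×10^14 m² → Δh = 0.0142 m = 14.2 mm.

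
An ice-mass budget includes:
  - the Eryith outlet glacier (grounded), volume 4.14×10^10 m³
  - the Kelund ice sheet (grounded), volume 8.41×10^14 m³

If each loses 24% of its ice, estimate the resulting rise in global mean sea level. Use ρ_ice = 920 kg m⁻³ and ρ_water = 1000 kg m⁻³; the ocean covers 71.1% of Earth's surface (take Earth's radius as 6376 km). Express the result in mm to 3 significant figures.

Eryith: 0.24 × 4.14×10^10 m³ × (920/1000) = 9.141×10^9 m³ of water.
Kelund: 0.24 × 8.41×10^14 m³ × (920/1000) = 1.857×10^14 m³ of water.
Total added water ≈ 1.857×10^14 m³ over 3.63×10^14 m² → Δh = 0.511 m = 511 mm.

≈ 511 mm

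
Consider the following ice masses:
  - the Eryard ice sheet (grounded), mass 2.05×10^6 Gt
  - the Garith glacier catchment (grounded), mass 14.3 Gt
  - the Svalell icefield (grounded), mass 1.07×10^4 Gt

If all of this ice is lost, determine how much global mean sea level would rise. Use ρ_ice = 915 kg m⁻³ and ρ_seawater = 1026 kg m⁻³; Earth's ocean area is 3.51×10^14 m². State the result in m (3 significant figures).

≈ 5.72 m

Eryard: 2.05×10^6 Gt = 2.050×10^18 kg; dividing by ρ_w = 1026 kg m⁻³ gives 1.998×10^15 m³ of water.
Garith: 14.3 Gt = 1.430×10^13 kg; dividing by ρ_w = 1026 kg m⁻³ gives 1.394×10^10 m³ of water.
Svalell: 1.07×10^4 Gt = 1.070×10^16 kg; dividing by ρ_w = 1026 kg m⁻³ gives 1.043×10^13 m³ of water.
Total added water ≈ 2.008×10^15 m³ over 3.51×10^14 m² → Δh = 5.72 m.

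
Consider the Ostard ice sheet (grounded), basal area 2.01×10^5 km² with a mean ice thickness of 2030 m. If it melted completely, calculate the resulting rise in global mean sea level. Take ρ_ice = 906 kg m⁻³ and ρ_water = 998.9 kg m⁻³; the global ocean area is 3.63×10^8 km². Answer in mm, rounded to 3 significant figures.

Ostard: ice volume = 2.01×10^5 km² × 2030 m = 4.080×10^5 km³; 4.080×10^5 × (906/998.9) = 3.701×10^5 km³ of water.
Spread over 3.63×10^14 m² of ocean, Δh = 3.701×10^14 / 3.63×10^14 = 1.02 m = 1020 mm.

≈ 1020 mm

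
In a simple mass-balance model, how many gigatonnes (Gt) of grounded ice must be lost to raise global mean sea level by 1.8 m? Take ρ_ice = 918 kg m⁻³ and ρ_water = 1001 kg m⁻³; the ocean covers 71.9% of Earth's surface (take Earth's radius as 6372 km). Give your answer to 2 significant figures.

≈ 6.6×10^5 Gt

Required water volume = Δh × A = 1.8 m × 3.67×10^14 m² = 6.603×10^14 m³.
ρ_w = 1001 kg m⁻³, so the mass of water = 6.603×10^14 m³ × 1001 kg m⁻³ = 6.610×10^17 kg = 6.6×10^5 Gt (and the same mass of ice, by conservation).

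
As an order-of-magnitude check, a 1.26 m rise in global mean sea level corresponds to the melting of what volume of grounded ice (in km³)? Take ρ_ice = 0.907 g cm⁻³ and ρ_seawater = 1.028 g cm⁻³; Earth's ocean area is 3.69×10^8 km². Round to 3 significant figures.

Required water volume = Δh × A = 1.26 m × 3.69×10^14 m² = 4.649×10^14 m³ = 4.649×10^5 km³.
Ice volume = water volume × ρ_w/ρ_ice = 4.649×10^5 × 1028/907 = 5.27×10^5 km³.

≈ 5.27×10^5 km³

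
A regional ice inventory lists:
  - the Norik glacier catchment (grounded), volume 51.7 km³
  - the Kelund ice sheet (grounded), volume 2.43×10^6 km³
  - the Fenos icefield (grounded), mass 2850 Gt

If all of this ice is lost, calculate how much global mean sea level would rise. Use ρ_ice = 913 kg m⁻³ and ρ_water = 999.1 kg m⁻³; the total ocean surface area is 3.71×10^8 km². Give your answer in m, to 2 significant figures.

Norik: 51.7 km³ × (913/999.1) = 47.24 km³ of water.
Kelund: 2.43×10^6 km³ × (913/999.1) = 2.221×10^6 km³ of water.
Fenos: 2850 Gt = 2.850×10^15 kg; dividing by ρ_w = 999.1 kg m⁻³ gives 2.853×10^12 m³ of water.
Total added water ≈ 2.223×10^15 m³ over 3.71×10^14 m² → Δh = 5.99 m.

≈ 6.0 m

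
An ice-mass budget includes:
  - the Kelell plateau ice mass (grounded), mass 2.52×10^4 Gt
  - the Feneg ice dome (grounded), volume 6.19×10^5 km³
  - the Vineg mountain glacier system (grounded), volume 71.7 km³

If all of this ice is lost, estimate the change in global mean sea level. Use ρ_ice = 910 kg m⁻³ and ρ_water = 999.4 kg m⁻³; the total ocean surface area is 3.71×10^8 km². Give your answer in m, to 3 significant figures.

Kelell: 2.52×10^4 Gt = 2.520×10^16 kg; dividing by ρ_w = 999.4 kg m⁻³ gives 2.522×10^13 m³ of water.
Feneg: 6.19×10^5 km³ × (910/999.4) = 5.636×10^5 km³ of water.
Vineg: 71.7 km³ × (910/999.4) = 65.29 km³ of water.
Total added water ≈ 5.889×10^14 m³ over 3.71×10^14 m² → Δh = 1.59 m.

≈ 1.59 m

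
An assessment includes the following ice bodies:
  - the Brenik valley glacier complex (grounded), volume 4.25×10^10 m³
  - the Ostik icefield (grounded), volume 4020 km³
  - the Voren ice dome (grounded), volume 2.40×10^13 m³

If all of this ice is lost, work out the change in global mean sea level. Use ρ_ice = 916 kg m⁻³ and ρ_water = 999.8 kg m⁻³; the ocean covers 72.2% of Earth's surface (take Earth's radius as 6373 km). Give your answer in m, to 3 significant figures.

Brenik: 4.25×10^10 m³ × (916/999.8) = 3.894×10^10 m³ of water.
Ostik: 4020 km³ × (916/999.8) = 3683 km³ of water.
Voren: 2.40×10^13 m³ × (916/999.8) = 2.199×10^13 m³ of water.
Total added water ≈ 2.571×10^13 m³ over 3.68×10^14 m² → Δh = 0.0698 m.

≈ 0.0698 m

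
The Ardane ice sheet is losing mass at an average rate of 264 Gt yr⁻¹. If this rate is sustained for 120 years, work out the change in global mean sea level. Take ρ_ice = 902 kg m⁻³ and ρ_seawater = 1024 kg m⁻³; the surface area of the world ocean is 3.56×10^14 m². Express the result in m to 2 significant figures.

≈ 0.087 m

Total mass lost = 264 Gt/yr × 120 yr = 3.168×10^4 Gt = 3.168×10^16 kg.
ρ_w = 1024 kg m⁻³, so water volume = 3.168×10^16 / 1024 = 3.094×10^13 m³.
Δh = 3.094×10^13 / 3.56×10^14 = 0.0869 m.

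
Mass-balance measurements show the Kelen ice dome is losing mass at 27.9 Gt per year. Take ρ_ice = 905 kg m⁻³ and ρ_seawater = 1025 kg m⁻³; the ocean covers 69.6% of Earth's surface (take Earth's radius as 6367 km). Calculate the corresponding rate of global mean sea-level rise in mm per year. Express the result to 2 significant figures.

≈ 0.077 mm/yr

ρ_w = 1025 kg m⁻³. Annual water volume added = 27.9 Gt / ρ_w = 2.790×10^13 kg / 1025 kg m⁻³ = 2.722×10^10 m³.
Δh per year = 2.722×10^10 / 3.55×10^14 = 7.68×10^-5 m = 0.077 mm.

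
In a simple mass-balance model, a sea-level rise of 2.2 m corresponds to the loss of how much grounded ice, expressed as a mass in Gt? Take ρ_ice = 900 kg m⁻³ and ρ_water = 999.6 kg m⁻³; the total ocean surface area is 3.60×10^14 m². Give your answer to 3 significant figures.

Required water volume = Δh × A = 2.2 m × 3.60×10^14 m² = 7.920×10^14 m³.
ρ_w = 999.6 kg m⁻³, so the mass of water = 7.920×10^14 m³ × 999.6 kg m⁻³ = 7.917×10^17 kg = 7.92×10^5 Gt (and the same mass of ice, by conservation).

≈ 7.92×10^5 Gt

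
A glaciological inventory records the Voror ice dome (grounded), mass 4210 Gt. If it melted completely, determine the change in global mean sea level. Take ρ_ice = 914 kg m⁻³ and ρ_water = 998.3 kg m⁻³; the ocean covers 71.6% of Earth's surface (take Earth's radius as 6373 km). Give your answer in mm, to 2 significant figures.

≈ 12 mm

Voror: 4210 Gt = 4.210×10^15 kg; dividing by ρ_w = 998.3 kg m⁻³ gives 4.217×10^12 m³ of water.
Spread over 3.65×10^14 m² of ocean, Δh = 4.217×10^12 / 3.65×10^14 = 0.0115 m = 12 mm.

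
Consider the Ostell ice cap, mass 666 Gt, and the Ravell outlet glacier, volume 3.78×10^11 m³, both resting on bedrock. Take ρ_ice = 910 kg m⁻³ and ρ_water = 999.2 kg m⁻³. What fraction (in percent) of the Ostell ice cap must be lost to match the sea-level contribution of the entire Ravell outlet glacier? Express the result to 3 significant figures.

≈ 51.6 %

Equal sea-level rise means equal mass of meltwater, i.e. equal mass of ice lost.
Ice mass of Ravell: 3.440×10^14 kg; ice mass of Ostell: 6.660×10^14 kg.
Fraction required = 3.440×10^14 / 6.660×10^14 = 0.516 → 51.6 %.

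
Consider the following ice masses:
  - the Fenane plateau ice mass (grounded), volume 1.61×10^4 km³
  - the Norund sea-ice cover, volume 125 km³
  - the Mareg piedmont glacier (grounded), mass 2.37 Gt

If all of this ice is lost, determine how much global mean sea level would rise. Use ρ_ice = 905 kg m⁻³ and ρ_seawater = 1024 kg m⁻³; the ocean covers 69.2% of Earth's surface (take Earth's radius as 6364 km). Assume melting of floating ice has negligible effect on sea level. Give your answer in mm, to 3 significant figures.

Fenane: 1.61×10^4 km³ × (905/1024) = 1.423×10^4 km³ of water.
The Norund sea-ice cover is floating and already displaces its own weight of water, so its melt adds essentially nothing to sea level.
Mareg: 2.37 Gt = 2.370×10^12 kg; dividing by ρ_w = 1024 kg m⁻³ gives 2.314×10^9 m³ of water.
Total added water ≈ 1.423×10^13 m³ over 3.52×10^14 m² → Δh = 0.0404 m = 40.4 mm.

≈ 40.4 mm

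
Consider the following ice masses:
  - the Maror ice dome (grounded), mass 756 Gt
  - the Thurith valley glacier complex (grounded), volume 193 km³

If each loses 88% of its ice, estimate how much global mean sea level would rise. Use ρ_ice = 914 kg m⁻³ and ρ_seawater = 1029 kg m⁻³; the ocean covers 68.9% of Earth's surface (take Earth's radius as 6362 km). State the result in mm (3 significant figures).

Maror: 0.88 × 756 Gt = 6.653×10^14 kg; dividing by ρ_w = 1029 kg m⁻³ gives 6.465×10^11 m³ of water.
Thurith: 0.88 × 193 km³ × (914/1029) = 150.9 km³ of water.
Total added water ≈ 7.974×10^11 m³ over 3.50×10^14 m² → Δh = 2.28×10^-3 m = 2.28 mm.

≈ 2.28 mm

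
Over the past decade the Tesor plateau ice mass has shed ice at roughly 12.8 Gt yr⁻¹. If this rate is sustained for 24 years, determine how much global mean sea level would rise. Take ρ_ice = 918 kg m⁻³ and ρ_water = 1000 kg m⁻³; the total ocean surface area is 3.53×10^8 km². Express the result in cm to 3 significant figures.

Total mass lost = 12.8 Gt/yr × 24 yr = 307.2 Gt = 3.072×10^14 kg.
ρ_w = 1000 kg m⁻³, so water volume = 3.072×10^14 / 1000 = 3.072×10^11 m³.
Δh = 3.072×10^11 / 3.53×10^14 = 8.70×10^-4 m = 0.0870 cm.

≈ 0.0870 cm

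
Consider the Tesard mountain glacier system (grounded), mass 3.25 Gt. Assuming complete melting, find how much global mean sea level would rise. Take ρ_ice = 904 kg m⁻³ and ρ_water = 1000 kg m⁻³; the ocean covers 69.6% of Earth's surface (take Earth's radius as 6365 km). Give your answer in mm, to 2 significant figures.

Tesard: 3.25 Gt = 3.250×10^12 kg; dividing by ρ_w = 1000 kg m⁻³ gives 3.250×10^9 m³ of water.
Spread over 3.54×10^14 m² of ocean, Δh = 3.250×10^9 / 3.54×10^14 = 9.17×10^-6 m = 9.2×10^-3 mm.

≈ 9.2×10^-3 mm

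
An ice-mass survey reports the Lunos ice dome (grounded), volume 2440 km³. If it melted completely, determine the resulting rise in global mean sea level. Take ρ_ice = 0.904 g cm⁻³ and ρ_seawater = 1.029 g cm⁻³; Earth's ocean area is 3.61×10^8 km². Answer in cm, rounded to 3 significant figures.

Lunos: 2440 km³ × (904/1029) = 2144 km³ of water.
Spread over 3.61×10^14 m² of ocean, Δh = 2.144×10^12 / 3.61×10^14 = 5.94×10^-3 m = 0.594 cm.

≈ 0.594 cm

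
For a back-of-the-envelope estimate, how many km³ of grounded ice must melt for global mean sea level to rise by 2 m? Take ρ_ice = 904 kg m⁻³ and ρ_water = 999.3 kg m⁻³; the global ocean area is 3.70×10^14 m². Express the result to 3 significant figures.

Required water volume = Δh × A = 2 m × 3.70×10^14 m² = 7.400×10^14 m³ = 7.400×10^5 km³.
Ice volume = water volume × ρ_w/ρ_ice = 7.400×10^5 × 999.3/904 = 8.18×10^5 km³.

≈ 8.18×10^5 km³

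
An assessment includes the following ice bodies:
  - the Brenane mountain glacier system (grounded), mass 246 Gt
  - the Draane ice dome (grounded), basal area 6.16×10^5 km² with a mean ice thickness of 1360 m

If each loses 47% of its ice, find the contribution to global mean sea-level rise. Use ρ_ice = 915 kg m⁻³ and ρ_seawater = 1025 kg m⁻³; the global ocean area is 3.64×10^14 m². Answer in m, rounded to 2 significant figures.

Brenane: 0.47 × 246 Gt = 1.156×10^14 kg; dividing by ρ_w = 1025 kg m⁻³ gives 1.128×10^11 m³ of water.
Draane: ice volume = 6.16×10^5 km² × 1360 m = 8.378×10^5 km³; 0.47 × 8.378×10^5 × (915/1025) = 3.515×10^5 km³ of water.
Total added water ≈ 3.516×10^14 m³ over 3.64×10^14 m² → Δh = 0.966 m.

≈ 0.97 m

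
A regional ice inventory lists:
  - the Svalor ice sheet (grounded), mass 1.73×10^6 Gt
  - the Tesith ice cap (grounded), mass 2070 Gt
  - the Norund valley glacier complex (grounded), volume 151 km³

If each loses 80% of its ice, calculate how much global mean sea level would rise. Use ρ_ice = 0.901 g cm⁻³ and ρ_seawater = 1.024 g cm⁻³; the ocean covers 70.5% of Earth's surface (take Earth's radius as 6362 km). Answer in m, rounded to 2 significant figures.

Svalor: 0.8 × 1.73×10^6 Gt = 1.384×10^18 kg; dividing by ρ_w = 1.024 g cm⁻³ = 1024 kg m⁻³ gives 1.352×10^15 m³ of water.
Tesith: 0.8 × 2070 Gt = 1.656×10^15 kg; dividing by ρ_w = 1024 kg m⁻³ gives 1.617×10^12 m³ of water.
Norund: 0.8 × 151 km³ × (901/1024) = 106.3 km³ of water.
Total added water ≈ 1.353×10^15 m³ over 3.59×10^14 m² → Δh = 3.77 m.

≈ 3.8 m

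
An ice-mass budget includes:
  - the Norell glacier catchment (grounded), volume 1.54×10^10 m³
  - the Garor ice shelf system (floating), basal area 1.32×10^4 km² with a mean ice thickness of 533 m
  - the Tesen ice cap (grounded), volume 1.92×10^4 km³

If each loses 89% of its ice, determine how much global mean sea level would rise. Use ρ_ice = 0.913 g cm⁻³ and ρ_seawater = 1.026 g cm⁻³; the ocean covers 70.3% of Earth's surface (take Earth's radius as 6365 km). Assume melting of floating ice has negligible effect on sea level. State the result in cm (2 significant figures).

Norell: 0.89 × 1.54×10^10 m³ × (913/1026) = 1.220×10^10 m³ of water.
The Garor ice shelf system is floating and already displaces its own weight of water, so its melt adds essentially nothing to sea level.
Tesen: 0.89 × 1.92×10^4 km³ × (913/1026) = 1.521×10^4 km³ of water.
Total added water ≈ 1.522×10^13 m³ over 3.58×10^14 m² → Δh = 0.0425 m = 4.3 cm.

≈ 4.3 cm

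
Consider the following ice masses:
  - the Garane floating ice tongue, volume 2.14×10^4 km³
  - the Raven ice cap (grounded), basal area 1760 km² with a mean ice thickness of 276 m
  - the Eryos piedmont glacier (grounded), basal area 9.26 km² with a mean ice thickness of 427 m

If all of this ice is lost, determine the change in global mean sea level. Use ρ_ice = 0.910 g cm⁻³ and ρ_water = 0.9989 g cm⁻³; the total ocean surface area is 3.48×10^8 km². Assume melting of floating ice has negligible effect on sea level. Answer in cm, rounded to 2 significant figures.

The Garane floating ice tongue is floating and already displaces its own weight of water, so its melt adds essentially nothing to sea level.
Raven: ice volume = 1760 km² × 276 m = 485.8 km³; 485.8 × (910/998.9) = 442.5 km³ of water.
Eryos: ice volume = 9.26 km² × 427 m = 3.954 km³; 3.954 × (910/998.9) = 3.602 km³ of water.
Total added water ≈ 4.461×10^11 m³ over 3.48×10^14 m² → Δh = 1.28×10^-3 m = 0.13 cm.

≈ 0.13 cm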